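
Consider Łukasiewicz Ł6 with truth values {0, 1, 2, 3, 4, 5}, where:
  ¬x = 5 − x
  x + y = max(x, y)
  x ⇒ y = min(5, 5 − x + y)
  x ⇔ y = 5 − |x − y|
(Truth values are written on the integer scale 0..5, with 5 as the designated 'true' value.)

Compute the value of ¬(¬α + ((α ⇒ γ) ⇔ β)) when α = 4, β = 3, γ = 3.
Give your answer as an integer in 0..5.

¬α = ¬4 = 1
α ⇒ γ = 4 ⇒ 3 = 4
(α ⇒ γ) ⇔ β = 4 ⇔ 3 = 4
¬α + ((α ⇒ γ) ⇔ β) = 1 + 4 = 4
¬(¬α + ((α ⇒ γ) ⇔ β)) = ¬4 = 1

1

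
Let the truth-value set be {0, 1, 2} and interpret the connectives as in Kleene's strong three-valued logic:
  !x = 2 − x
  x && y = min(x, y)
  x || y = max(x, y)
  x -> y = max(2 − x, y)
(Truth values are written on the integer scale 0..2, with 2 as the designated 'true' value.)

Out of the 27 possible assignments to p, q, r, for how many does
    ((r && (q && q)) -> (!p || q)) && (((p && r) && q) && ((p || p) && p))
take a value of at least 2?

value 2: 1 assignment (counts)
value 1: 7 assignments
value 0: 19 assignments
So 1 of the 27 assignments meets the threshold.

1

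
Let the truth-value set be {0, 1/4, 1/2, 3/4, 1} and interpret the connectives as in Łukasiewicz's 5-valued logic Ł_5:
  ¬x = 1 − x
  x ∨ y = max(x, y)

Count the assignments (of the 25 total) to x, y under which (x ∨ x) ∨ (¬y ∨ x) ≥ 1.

value 1: 9 assignments (counts)
value 3/4: 7 assignments
value 1/2: 5 assignments
value 1/4: 3 assignments
value 0: 1 assignment
So 9 of the 25 assignments meet the threshold.

9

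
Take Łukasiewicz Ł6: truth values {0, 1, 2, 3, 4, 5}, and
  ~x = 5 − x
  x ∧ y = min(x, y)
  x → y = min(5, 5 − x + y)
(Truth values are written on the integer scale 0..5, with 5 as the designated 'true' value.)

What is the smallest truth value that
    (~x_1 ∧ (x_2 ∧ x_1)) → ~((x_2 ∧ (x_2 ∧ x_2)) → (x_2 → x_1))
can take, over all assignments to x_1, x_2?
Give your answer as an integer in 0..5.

3

Take x_1 = 2, x_2 = 2:
~x_1 = ~2 = 3
x_2 ∧ x_1 = 2 ∧ 2 = 2
~x_1 ∧ (x_2 ∧ x_1) = 3 ∧ 2 = 2
x_2 ∧ x_2 = 2 ∧ 2 = 2
x_2 ∧ (x_2 ∧ x_2) = 2 ∧ 2 = 2
x_2 → x_1 = 2 → 2 = 5
(x_2 ∧ (x_2 ∧ x_2)) → (x_2 → x_1) = 2 → 5 = 5
~((x_2 ∧ (x_2 ∧ x_2)) → (x_2 → x_1)) = ~5 = 0
(~x_1 ∧ (x_2 ∧ x_1)) → ~((x_2 ∧ (x_2 ∧ x_2)) → (x_2 → x_1)) = 2 → 0 = 3
No assignment yields a value below 3, so this is the minimum.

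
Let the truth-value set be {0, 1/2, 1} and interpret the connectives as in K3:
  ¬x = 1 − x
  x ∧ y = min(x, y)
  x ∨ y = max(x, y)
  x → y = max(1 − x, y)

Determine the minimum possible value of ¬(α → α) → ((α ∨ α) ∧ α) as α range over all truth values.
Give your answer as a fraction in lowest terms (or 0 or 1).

1/2

Take α = 1/2:
α → α = 1/2 → 1/2 = 1/2
¬(α → α) = ¬1/2 = 1/2
α ∨ α = 1/2 ∨ 1/2 = 1/2
(α ∨ α) ∧ α = 1/2 ∧ 1/2 = 1/2
¬(α → α) → ((α ∨ α) ∧ α) = 1/2 → 1/2 = 1/2
No assignment yields a value below 1/2, so this is the minimum.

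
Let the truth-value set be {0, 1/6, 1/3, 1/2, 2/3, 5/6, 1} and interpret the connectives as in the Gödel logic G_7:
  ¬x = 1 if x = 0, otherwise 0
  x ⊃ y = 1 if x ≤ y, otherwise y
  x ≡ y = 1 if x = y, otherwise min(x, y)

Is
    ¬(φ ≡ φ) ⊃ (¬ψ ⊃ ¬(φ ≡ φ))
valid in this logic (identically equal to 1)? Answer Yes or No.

Yes

At φ = 1/6, ψ = 1/2, for instance:
φ ≡ φ = 1/6 ≡ 1/6 = 1
¬(φ ≡ φ) = ¬1 = 0
¬ψ = ¬1/2 = 0
¬ψ ⊃ ¬(φ ≡ φ) = 0 ⊃ 0 = 1
¬(φ ≡ φ) ⊃ (¬ψ ⊃ ¬(φ ≡ φ)) = 0 ⊃ 1 = 1
and checking the remaining 48 assignments likewise gives ≥ 1 in every case.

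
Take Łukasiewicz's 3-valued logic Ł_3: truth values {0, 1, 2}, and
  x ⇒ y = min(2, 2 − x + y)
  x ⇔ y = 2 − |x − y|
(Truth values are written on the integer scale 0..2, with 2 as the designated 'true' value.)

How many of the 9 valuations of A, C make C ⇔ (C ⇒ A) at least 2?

2

A = 0, C = 0 ↦ 0  <
A = 0, C = 1 ↦ 2  ≥
A = 0, C = 2 ↦ 0  <
A = 1, C = 0 ↦ 0  <
A = 1, C = 1 ↦ 1  <
A = 1, C = 2 ↦ 1  <
A = 2, C = 0 ↦ 0  <
A = 2, C = 1 ↦ 1  <
A = 2, C = 2 ↦ 2  ≥
So 2 of the 9 assignments meet the threshold.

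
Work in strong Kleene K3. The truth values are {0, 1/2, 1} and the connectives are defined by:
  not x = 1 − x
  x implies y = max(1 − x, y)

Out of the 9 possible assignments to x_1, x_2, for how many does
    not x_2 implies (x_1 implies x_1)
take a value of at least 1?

7

x_1 = 0, x_2 = 0 ↦ 1  ≥
x_1 = 0, x_2 = 1/2 ↦ 1  ≥
x_1 = 0, x_2 = 1 ↦ 1  ≥
x_1 = 1/2, x_2 = 0 ↦ 1/2  <
x_1 = 1/2, x_2 = 1/2 ↦ 1/2  <
x_1 = 1/2, x_2 = 1 ↦ 1  ≥
x_1 = 1, x_2 = 0 ↦ 1  ≥
x_1 = 1, x_2 = 1/2 ↦ 1  ≥
x_1 = 1, x_2 = 1 ↦ 1  ≥
So 7 of the 9 assignments meet the threshold.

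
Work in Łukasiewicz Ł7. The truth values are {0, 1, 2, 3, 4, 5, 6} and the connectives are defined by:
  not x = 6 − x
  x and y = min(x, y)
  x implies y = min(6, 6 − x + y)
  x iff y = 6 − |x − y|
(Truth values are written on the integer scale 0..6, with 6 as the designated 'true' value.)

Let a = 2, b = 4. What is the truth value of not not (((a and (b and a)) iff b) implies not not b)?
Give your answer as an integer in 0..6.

6

b and a = 4 and 2 = 2
a and (b and a) = 2 and 2 = 2
(a and (b and a)) iff b = 2 iff 4 = 4
not b = not 4 = 2
not not b = not 2 = 4
((a and (b and a)) iff b) implies not not b = 4 implies 4 = 6
not (((a and (b and a)) iff b) implies not not b) = not 6 = 0
not not (((a and (b and a)) iff b) implies not not b) = not 0 = 6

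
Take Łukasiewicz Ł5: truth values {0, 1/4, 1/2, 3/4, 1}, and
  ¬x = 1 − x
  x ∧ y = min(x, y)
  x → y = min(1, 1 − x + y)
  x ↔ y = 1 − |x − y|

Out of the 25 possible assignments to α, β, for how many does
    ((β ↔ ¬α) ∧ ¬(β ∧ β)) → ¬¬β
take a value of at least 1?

value 1: 17 assignments (counts)
value 3/4: 2 assignments
value 1/2: 4 assignments
value 1/4: 1 assignment
value 0: 1 assignment
So 17 of the 25 assignments meet the threshold.

17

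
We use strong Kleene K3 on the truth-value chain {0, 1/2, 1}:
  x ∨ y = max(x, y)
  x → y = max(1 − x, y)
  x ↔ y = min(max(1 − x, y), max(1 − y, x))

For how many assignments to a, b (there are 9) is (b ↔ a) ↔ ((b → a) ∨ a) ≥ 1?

a = 0, b = 0 ↦ 1  ≥
a = 0, b = 1/2 ↦ 1/2  <
a = 0, b = 1 ↦ 1  ≥
a = 1/2, b = 0 ↦ 1/2  <
a = 1/2, b = 1/2 ↦ 1/2  <
a = 1/2, b = 1 ↦ 1/2  <
a = 1, b = 0 ↦ 0  <
a = 1, b = 1/2 ↦ 1/2  <
a = 1, b = 1 ↦ 1  ≥
So 3 of the 9 assignments meet the threshold.

3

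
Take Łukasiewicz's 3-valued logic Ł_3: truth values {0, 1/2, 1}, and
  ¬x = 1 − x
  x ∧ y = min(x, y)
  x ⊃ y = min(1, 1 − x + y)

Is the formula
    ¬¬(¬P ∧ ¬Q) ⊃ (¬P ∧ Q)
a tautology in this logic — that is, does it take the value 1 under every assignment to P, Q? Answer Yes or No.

Counterexample: take P = 0, Q = 0.
¬P = ¬0 = 1
¬Q = ¬0 = 1
¬P ∧ ¬Q = 1 ∧ 1 = 1
¬(¬P ∧ ¬Q) = ¬1 = 0
¬¬(¬P ∧ ¬Q) = ¬0 = 1
¬P = ¬0 = 1
¬P ∧ Q = 1 ∧ 0 = 0
¬¬(¬P ∧ ¬Q) ⊃ (¬P ∧ Q) = 1 ⊃ 0 = 0
This gives 0 ≠ 1.

No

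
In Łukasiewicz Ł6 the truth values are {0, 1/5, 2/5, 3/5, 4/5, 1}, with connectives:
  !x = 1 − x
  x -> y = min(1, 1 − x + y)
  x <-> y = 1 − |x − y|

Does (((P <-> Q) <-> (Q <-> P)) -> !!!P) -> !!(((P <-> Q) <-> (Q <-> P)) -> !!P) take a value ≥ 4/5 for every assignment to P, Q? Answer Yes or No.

Counterexample: take P = 0, Q = 0.
P <-> Q = 0 <-> 0 = 1
Q <-> P = 0 <-> 0 = 1
(P <-> Q) <-> (Q <-> P) = 1 <-> 1 = 1
!P = !0 = 1
!!P = !1 = 0
!!!P = !0 = 1
((P <-> Q) <-> (Q <-> P)) -> !!!P = 1 -> 1 = 1
P <-> Q = 0 <-> 0 = 1
Q <-> P = 0 <-> 0 = 1
(P <-> Q) <-> (Q <-> P) = 1 <-> 1 = 1
!P = !0 = 1
!!P = !1 = 0
((P <-> Q) <-> (Q <-> P)) -> !!P = 1 -> 0 = 0
!(((P <-> Q) <-> (Q <-> P)) -> !!P) = !0 = 1
!!(((P <-> Q) <-> (Q <-> P)) -> !!P) = !1 = 0
(((P <-> Q) <-> (Q <-> P)) -> !!!P) -> !!(((P <-> Q) <-> (Q <-> P)) -> !!P) = 1 -> 0 = 0
This gives 0, which is below 4/5.

No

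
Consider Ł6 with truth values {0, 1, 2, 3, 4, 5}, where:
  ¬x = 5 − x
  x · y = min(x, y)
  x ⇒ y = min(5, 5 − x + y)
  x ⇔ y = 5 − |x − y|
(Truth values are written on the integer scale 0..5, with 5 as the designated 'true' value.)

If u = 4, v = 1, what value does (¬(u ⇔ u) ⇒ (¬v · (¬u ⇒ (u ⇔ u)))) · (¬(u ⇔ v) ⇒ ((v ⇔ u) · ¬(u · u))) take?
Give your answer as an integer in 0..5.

u ⇔ u = 4 ⇔ 4 = 5
¬(u ⇔ u) = ¬5 = 0
¬v = ¬1 = 4
¬u = ¬4 = 1
u ⇔ u = 4 ⇔ 4 = 5
¬u ⇒ (u ⇔ u) = 1 ⇒ 5 = 5
¬v · (¬u ⇒ (u ⇔ u)) = 4 · 5 = 4
¬(u ⇔ u) ⇒ (¬v · (¬u ⇒ (u ⇔ u))) = 0 ⇒ 4 = 5
u ⇔ v = 4 ⇔ 1 = 2
¬(u ⇔ v) = ¬2 = 3
v ⇔ u = 1 ⇔ 4 = 2
u · u = 4 · 4 = 4
¬(u · u) = ¬4 = 1
(v ⇔ u) · ¬(u · u) = 2 · 1 = 1
¬(u ⇔ v) ⇒ ((v ⇔ u) · ¬(u · u)) = 3 ⇒ 1 = 3
(¬(u ⇔ u) ⇒ (¬v · (¬u ⇒ (u ⇔ u)))) · (¬(u ⇔ v) ⇒ ((v ⇔ u) · ¬(u · u))) = 5 · 3 = 3

3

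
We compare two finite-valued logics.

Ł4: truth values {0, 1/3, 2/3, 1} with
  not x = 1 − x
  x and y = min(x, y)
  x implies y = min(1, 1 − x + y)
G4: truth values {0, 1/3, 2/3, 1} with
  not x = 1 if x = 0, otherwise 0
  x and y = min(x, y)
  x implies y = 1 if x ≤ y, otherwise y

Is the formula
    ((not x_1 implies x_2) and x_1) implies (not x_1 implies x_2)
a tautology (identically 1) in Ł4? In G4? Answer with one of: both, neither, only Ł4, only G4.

both

In Ł4: every assignment gives 1 — tautology.
In G4: every assignment gives 1 — tautology.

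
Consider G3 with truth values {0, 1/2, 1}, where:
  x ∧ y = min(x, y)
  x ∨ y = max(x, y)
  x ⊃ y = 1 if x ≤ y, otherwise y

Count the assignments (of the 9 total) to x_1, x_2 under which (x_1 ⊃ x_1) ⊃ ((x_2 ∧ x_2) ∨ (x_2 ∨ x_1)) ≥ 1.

5

x_1 = 0, x_2 = 0 ↦ 0  <
x_1 = 0, x_2 = 1/2 ↦ 1/2  <
x_1 = 0, x_2 = 1 ↦ 1  ≥
x_1 = 1/2, x_2 = 0 ↦ 1/2  <
x_1 = 1/2, x_2 = 1/2 ↦ 1/2  <
x_1 = 1/2, x_2 = 1 ↦ 1  ≥
x_1 = 1, x_2 = 0 ↦ 1  ≥
x_1 = 1, x_2 = 1/2 ↦ 1  ≥
x_1 = 1, x_2 = 1 ↦ 1  ≥
So 5 of the 9 assignments meet the threshold.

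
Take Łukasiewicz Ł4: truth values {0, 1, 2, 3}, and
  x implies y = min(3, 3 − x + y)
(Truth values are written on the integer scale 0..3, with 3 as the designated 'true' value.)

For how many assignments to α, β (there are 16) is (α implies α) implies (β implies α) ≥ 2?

α = 0, β = 0 ↦ 3  ≥
α = 0, β = 1 ↦ 2  ≥
α = 0, β = 2 ↦ 1  <
α = 0, β = 3 ↦ 0  <
α = 1, β = 0 ↦ 3  ≥
α = 1, β = 1 ↦ 3  ≥
α = 1, β = 2 ↦ 2  ≥
α = 1, β = 3 ↦ 1  <
α = 2, β = 0 ↦ 3  ≥
α = 2, β = 1 ↦ 3  ≥
α = 2, β = 2 ↦ 3  ≥
α = 2, β = 3 ↦ 2  ≥
α = 3, β = 0 ↦ 3  ≥
α = 3, β = 1 ↦ 3  ≥
α = 3, β = 2 ↦ 3  ≥
α = 3, β = 3 ↦ 3  ≥
So 13 of the 16 assignments meet the threshold.

13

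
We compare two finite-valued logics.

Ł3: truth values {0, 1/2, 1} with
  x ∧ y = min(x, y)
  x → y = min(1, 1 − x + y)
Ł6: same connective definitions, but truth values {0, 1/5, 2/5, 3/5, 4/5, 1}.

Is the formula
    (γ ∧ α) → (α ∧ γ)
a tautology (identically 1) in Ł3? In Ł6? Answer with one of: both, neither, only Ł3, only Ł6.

In Ł3: every assignment gives 1 — tautology.
In Ł6: every assignment gives 1 — tautology.

both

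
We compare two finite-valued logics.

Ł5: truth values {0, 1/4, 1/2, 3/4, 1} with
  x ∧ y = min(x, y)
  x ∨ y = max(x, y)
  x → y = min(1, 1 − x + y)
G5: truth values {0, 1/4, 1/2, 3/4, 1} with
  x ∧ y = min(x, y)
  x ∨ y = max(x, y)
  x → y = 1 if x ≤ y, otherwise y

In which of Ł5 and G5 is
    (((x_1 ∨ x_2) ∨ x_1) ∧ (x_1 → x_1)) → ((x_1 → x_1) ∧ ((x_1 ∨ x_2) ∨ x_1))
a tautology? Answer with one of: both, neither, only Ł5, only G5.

In Ł5: every assignment gives 1 — tautology.
In G5: every assignment gives 1 — tautology.

both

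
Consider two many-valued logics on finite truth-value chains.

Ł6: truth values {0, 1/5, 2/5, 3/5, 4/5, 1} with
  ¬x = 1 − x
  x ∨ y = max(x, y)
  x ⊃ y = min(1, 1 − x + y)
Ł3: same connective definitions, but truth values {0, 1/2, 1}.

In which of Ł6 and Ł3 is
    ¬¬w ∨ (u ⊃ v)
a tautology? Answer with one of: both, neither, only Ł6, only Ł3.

neither

In Ł6: at u = 1/5, v = 0, w = 0 the value is 4/5 — not a tautology.
In Ł3: at u = 1/2, v = 0, w = 0 the value is 1/2 — not a tautology.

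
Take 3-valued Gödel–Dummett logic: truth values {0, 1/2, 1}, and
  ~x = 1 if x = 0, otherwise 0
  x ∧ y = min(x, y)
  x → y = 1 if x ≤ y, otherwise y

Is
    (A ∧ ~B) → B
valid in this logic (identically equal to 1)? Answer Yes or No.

Counterexample: take A = 1/2, B = 0.
~B = ~0 = 1
A ∧ ~B = 1/2 ∧ 1 = 1/2
(A ∧ ~B) → B = 1/2 → 0 = 0
This gives 0 ≠ 1.

No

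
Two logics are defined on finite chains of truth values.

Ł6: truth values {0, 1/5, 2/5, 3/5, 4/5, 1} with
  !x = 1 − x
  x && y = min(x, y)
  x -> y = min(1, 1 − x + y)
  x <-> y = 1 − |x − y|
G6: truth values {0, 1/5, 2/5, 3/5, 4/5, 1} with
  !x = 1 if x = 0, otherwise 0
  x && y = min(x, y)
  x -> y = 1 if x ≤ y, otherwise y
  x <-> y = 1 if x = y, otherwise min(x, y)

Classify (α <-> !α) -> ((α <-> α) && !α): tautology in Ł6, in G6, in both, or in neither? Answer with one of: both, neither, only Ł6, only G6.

In Ł6: at α = 2/5 the value is 4/5 — not a tautology.
In G6: every assignment gives 1 — tautology.

only G6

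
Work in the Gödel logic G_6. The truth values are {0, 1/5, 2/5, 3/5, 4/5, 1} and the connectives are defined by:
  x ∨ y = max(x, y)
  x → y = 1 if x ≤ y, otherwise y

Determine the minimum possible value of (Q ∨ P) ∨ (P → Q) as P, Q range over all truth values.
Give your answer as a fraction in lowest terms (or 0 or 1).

1/5

Take P = 1/5, Q = 0:
Q ∨ P = 0 ∨ 1/5 = 1/5
P → Q = 1/5 → 0 = 0
(Q ∨ P) ∨ (P → Q) = 1/5 ∨ 0 = 1/5
No assignment yields a value below 1/5, so this is the minimum.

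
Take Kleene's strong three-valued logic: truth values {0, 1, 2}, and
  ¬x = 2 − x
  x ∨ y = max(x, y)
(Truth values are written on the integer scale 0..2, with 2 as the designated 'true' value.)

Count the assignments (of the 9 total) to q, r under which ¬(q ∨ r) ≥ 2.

q = 0, r = 0 ↦ 2  ≥
q = 0, r = 1 ↦ 1  <
q = 0, r = 2 ↦ 0  <
q = 1, r = 0 ↦ 1  <
q = 1, r = 1 ↦ 1  <
q = 1, r = 2 ↦ 0  <
q = 2, r = 0 ↦ 0  <
q = 2, r = 1 ↦ 0  <
q = 2, r = 2 ↦ 0  <
So 1 of the 9 assignments meets the threshold.

1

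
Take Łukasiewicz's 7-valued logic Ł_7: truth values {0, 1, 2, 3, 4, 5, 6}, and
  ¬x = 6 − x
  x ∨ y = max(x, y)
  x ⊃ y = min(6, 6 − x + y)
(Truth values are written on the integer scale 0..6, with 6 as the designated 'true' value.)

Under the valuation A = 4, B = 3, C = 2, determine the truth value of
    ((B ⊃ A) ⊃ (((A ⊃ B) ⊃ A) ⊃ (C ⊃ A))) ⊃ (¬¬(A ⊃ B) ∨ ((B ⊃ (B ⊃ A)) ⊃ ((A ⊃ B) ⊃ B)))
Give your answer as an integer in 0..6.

B ⊃ A = 3 ⊃ 4 = 6
A ⊃ B = 4 ⊃ 3 = 5
(A ⊃ B) ⊃ A = 5 ⊃ 4 = 5
C ⊃ A = 2 ⊃ 4 = 6
((A ⊃ B) ⊃ A) ⊃ (C ⊃ A) = 5 ⊃ 6 = 6
(B ⊃ A) ⊃ (((A ⊃ B) ⊃ A) ⊃ (C ⊃ A)) = 6 ⊃ 6 = 6
A ⊃ B = 4 ⊃ 3 = 5
¬(A ⊃ B) = ¬5 = 1
¬¬(A ⊃ B) = ¬1 = 5
B ⊃ A = 3 ⊃ 4 = 6
B ⊃ (B ⊃ A) = 3 ⊃ 6 = 6
A ⊃ B = 4 ⊃ 3 = 5
(A ⊃ B) ⊃ B = 5 ⊃ 3 = 4
(B ⊃ (B ⊃ A)) ⊃ ((A ⊃ B) ⊃ B) = 6 ⊃ 4 = 4
¬¬(A ⊃ B) ∨ ((B ⊃ (B ⊃ A)) ⊃ ((A ⊃ B) ⊃ B)) = 5 ∨ 4 = 5
((B ⊃ A) ⊃ (((A ⊃ B) ⊃ A) ⊃ (C ⊃ A))) ⊃ (¬¬(A ⊃ B) ∨ ((B ⊃ (B ⊃ A)) ⊃ ((A ⊃ B) ⊃ B))) = 6 ⊃ 5 = 5

5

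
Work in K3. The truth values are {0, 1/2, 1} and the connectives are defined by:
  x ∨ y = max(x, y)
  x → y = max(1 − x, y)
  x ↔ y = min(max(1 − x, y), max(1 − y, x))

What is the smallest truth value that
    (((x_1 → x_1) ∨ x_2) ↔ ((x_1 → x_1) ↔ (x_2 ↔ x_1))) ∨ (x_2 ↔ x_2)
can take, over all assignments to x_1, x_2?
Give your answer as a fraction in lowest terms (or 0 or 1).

Take x_1 = 0, x_2 = 1/2:
x_1 → x_1 = 0 → 0 = 1
(x_1 → x_1) ∨ x_2 = 1 ∨ 1/2 = 1
x_1 → x_1 = 0 → 0 = 1
x_2 ↔ x_1 = 1/2 ↔ 0 = 1/2
(x_1 → x_1) ↔ (x_2 ↔ x_1) = 1 ↔ 1/2 = 1/2
((x_1 → x_1) ∨ x_2) ↔ ((x_1 → x_1) ↔ (x_2 ↔ x_1)) = 1 ↔ 1/2 = 1/2
x_2 ↔ x_2 = 1/2 ↔ 1/2 = 1/2
(((x_1 → x_1) ∨ x_2) ↔ ((x_1 → x_1) ↔ (x_2 ↔ x_1))) ∨ (x_2 ↔ x_2) = 1/2 ∨ 1/2 = 1/2
No assignment yields a value below 1/2, so this is the minimum.

1/2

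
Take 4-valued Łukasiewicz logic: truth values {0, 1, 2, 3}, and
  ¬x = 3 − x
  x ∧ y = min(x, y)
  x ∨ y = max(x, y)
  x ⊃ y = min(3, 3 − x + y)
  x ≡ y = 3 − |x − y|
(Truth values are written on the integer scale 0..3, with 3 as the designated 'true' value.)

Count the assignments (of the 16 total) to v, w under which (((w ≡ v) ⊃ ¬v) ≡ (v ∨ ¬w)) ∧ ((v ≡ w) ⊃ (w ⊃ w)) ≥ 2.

10

v = 0, w = 0 ↦ 3  ≥
v = 0, w = 1 ↦ 2  ≥
v = 0, w = 2 ↦ 1  <
v = 0, w = 3 ↦ 0  <
v = 1, w = 0 ↦ 3  ≥
v = 1, w = 1 ↦ 3  ≥
v = 1, w = 2 ↦ 1  <
v = 1, w = 3 ↦ 1  <
v = 2, w = 0 ↦ 3  ≥
v = 2, w = 1 ↦ 3  ≥
v = 2, w = 2 ↦ 2  ≥
v = 2, w = 3 ↦ 3  ≥
v = 3, w = 0 ↦ 3  ≥
v = 3, w = 1 ↦ 2  ≥
v = 3, w = 2 ↦ 1  <
v = 3, w = 3 ↦ 0  <
So 10 of the 16 assignments meet the threshold.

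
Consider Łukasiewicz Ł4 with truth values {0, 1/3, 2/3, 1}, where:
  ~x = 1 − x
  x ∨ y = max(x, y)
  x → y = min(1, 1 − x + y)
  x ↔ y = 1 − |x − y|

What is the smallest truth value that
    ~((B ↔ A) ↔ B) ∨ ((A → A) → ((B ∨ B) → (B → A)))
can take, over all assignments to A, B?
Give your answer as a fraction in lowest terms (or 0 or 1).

Take A = 0, B = 2/3:
B ↔ A = 2/3 ↔ 0 = 1/3
(B ↔ A) ↔ B = 1/3 ↔ 2/3 = 2/3
~((B ↔ A) ↔ B) = ~2/3 = 1/3
A → A = 0 → 0 = 1
B ∨ B = 2/3 ∨ 2/3 = 2/3
B → A = 2/3 → 0 = 1/3
(B ∨ B) → (B → A) = 2/3 → 1/3 = 2/3
(A → A) → ((B ∨ B) → (B → A)) = 1 → 2/3 = 2/3
~((B ↔ A) ↔ B) ∨ ((A → A) → ((B ∨ B) → (B → A))) = 1/3 ∨ 2/3 = 2/3
No assignment yields a value below 2/3, so this is the minimum.

2/3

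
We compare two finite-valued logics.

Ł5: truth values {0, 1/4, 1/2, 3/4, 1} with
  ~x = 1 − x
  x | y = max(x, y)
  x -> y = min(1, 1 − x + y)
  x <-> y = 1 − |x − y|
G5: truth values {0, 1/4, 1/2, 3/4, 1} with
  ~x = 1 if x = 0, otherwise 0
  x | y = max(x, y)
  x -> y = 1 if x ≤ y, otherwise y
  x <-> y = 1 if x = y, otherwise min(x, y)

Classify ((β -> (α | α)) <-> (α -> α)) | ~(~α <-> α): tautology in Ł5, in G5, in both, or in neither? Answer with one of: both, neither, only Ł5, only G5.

In Ł5: at α = 1/4, β = 1/2 the value is 3/4 — not a tautology.
In G5: every assignment gives 1 — tautology.

only G5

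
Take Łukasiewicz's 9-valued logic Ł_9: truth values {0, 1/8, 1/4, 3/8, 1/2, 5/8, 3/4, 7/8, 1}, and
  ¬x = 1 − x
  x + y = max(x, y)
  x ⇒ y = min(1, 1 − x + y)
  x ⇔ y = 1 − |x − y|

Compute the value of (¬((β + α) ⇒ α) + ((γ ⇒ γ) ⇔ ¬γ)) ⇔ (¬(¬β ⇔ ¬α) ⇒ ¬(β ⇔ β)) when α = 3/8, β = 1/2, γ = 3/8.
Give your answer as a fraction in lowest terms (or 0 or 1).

β + α = 1/2 + 3/8 = 1/2
(β + α) ⇒ α = 1/2 ⇒ 3/8 = 7/8
¬((β + α) ⇒ α) = ¬7/8 = 1/8
γ ⇒ γ = 3/8 ⇒ 3/8 = 1
¬γ = ¬3/8 = 5/8
(γ ⇒ γ) ⇔ ¬γ = 1 ⇔ 5/8 = 5/8
¬((β + α) ⇒ α) + ((γ ⇒ γ) ⇔ ¬γ) = 1/8 + 5/8 = 5/8
¬β = ¬1/2 = 1/2
¬α = ¬3/8 = 5/8
¬β ⇔ ¬α = 1/2 ⇔ 5/8 = 7/8
¬(¬β ⇔ ¬α) = ¬7/8 = 1/8
β ⇔ β = 1/2 ⇔ 1/2 = 1
¬(β ⇔ β) = ¬1 = 0
¬(¬β ⇔ ¬α) ⇒ ¬(β ⇔ β) = 1/8 ⇒ 0 = 7/8
(¬((β + α) ⇒ α) + ((γ ⇒ γ) ⇔ ¬γ)) ⇔ (¬(¬β ⇔ ¬α) ⇒ ¬(β ⇔ β)) = 5/8 ⇔ 7/8 = 3/4

3/4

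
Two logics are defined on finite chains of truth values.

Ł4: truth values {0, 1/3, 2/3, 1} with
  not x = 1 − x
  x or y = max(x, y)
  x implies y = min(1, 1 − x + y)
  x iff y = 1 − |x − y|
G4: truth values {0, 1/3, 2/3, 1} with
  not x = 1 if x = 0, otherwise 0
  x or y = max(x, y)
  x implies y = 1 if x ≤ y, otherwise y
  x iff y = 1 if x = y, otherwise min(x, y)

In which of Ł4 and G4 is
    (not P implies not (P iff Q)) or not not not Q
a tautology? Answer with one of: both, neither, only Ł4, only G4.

In Ł4: at P = 0, Q = 1/3 the value is 2/3 — not a tautology.
In G4: every assignment gives 1 — tautology.

only G4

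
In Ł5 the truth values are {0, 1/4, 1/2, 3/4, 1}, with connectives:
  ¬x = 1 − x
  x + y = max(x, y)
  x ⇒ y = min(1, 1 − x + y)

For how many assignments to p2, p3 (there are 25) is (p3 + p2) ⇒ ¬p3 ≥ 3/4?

value 1: 12 assignments (counts)
value 3/4: 2 assignments (counts)
value 1/2: 5 assignments
value 1/4: 1 assignment
value 0: 5 assignments
So 14 of the 25 assignments meet the threshold.

14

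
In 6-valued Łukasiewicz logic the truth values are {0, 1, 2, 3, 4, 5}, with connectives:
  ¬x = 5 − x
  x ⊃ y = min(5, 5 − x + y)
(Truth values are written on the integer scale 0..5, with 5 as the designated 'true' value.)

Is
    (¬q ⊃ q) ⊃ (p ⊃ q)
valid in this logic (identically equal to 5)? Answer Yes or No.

No

Counterexample: take p = 4, q = 2.
¬q = ¬2 = 3
¬q ⊃ q = 3 ⊃ 2 = 4
p ⊃ q = 4 ⊃ 2 = 3
(¬q ⊃ q) ⊃ (p ⊃ q) = 4 ⊃ 3 = 4
This gives 4 ≠ 5.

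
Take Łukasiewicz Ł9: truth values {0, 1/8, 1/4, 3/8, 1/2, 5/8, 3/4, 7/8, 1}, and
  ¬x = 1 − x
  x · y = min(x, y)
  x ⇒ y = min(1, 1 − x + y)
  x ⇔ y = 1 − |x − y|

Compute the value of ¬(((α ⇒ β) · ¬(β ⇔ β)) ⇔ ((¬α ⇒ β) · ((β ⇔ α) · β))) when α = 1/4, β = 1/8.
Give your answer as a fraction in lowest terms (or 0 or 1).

α ⇒ β = 1/4 ⇒ 1/8 = 7/8
β ⇔ β = 1/8 ⇔ 1/8 = 1
¬(β ⇔ β) = ¬1 = 0
(α ⇒ β) · ¬(β ⇔ β) = 7/8 · 0 = 0
¬α = ¬1/4 = 3/4
¬α ⇒ β = 3/4 ⇒ 1/8 = 3/8
β ⇔ α = 1/8 ⇔ 1/4 = 7/8
(β ⇔ α) · β = 7/8 · 1/8 = 1/8
(¬α ⇒ β) · ((β ⇔ α) · β) = 3/8 · 1/8 = 1/8
((α ⇒ β) · ¬(β ⇔ β)) ⇔ ((¬α ⇒ β) · ((β ⇔ α) · β)) = 0 ⇔ 1/8 = 7/8
¬(((α ⇒ β) · ¬(β ⇔ β)) ⇔ ((¬α ⇒ β) · ((β ⇔ α) · β))) = ¬7/8 = 1/8

1/8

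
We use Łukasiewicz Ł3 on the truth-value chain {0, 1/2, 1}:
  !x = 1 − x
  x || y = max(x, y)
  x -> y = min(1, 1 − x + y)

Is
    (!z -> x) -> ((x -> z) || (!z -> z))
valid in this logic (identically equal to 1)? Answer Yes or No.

No

Counterexample: take x = 1, z = 0.
!z = !0 = 1
!z -> x = 1 -> 1 = 1
x -> z = 1 -> 0 = 0
!z = !0 = 1
!z -> z = 1 -> 0 = 0
(x -> z) || (!z -> z) = 0 || 0 = 0
(!z -> x) -> ((x -> z) || (!z -> z)) = 1 -> 0 = 0
This gives 0 ≠ 1.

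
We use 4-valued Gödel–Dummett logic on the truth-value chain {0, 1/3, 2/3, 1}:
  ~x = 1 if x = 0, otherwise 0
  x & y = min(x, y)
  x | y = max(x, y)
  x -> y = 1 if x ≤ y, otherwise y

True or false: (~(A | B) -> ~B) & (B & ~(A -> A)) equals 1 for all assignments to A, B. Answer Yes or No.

No

Counterexample: take A = 0, B = 0.
A | B = 0 | 0 = 0
~(A | B) = ~0 = 1
~B = ~0 = 1
~(A | B) -> ~B = 1 -> 1 = 1
A -> A = 0 -> 0 = 1
~(A -> A) = ~1 = 0
B & ~(A -> A) = 0 & 0 = 0
(~(A | B) -> ~B) & (B & ~(A -> A)) = 1 & 0 = 0
This gives 0 ≠ 1.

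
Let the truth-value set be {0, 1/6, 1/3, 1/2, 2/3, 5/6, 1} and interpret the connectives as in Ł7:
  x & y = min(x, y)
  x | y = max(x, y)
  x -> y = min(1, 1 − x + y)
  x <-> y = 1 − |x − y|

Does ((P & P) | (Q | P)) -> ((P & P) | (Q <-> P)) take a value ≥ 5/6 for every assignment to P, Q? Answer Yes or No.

Counterexample: take P = 0, Q = 2/3.
P & P = 0 & 0 = 0
Q | P = 2/3 | 0 = 2/3
(P & P) | (Q | P) = 0 | 2/3 = 2/3
P & P = 0 & 0 = 0
Q <-> P = 2/3 <-> 0 = 1/3
(P & P) | (Q <-> P) = 0 | 1/3 = 1/3
((P & P) | (Q | P)) -> ((P & P) | (Q <-> P)) = 2/3 -> 1/3 = 2/3
This gives 2/3, which is below 5/6.

No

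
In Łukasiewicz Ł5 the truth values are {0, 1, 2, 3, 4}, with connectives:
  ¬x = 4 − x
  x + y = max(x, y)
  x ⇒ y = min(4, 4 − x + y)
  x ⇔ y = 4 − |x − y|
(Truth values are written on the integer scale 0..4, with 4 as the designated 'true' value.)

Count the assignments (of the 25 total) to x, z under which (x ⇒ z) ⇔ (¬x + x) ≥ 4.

9

value 4: 9 assignments (counts)
value 3: 9 assignments
value 2: 5 assignments
value 1: 1 assignment
value 0: 1 assignment
So 9 of the 25 assignments meet the threshold.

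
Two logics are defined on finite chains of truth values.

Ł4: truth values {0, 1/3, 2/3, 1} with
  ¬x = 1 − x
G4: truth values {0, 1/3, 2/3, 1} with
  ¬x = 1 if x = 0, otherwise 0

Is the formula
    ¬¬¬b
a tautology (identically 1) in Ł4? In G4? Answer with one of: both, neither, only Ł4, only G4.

neither

In Ł4: at b = 1/3 the value is 2/3 — not a tautology.
In G4: at b = 1/3 the value is 0 — not a tautology.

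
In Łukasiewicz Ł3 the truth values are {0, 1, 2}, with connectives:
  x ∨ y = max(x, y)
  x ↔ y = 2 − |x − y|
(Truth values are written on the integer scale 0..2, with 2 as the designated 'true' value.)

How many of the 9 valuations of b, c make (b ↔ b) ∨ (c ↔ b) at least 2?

b = 0, c = 0 ↦ 2  ≥
b = 0, c = 1 ↦ 2  ≥
b = 0, c = 2 ↦ 2  ≥
b = 1, c = 0 ↦ 2  ≥
b = 1, c = 1 ↦ 2  ≥
b = 1, c = 2 ↦ 2  ≥
b = 2, c = 0 ↦ 2  ≥
b = 2, c = 1 ↦ 2  ≥
b = 2, c = 2 ↦ 2  ≥
So 9 of the 9 assignments meet the threshold.

9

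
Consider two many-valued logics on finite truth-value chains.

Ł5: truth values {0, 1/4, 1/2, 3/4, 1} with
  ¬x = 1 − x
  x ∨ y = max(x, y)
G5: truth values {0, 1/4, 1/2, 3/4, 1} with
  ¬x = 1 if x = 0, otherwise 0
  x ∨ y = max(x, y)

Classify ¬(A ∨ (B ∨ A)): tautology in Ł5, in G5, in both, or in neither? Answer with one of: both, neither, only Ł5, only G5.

In Ł5: at A = 0, B = 1/4 the value is 3/4 — not a tautology.
In G5: at A = 0, B = 1/4 the value is 0 — not a tautology.

neither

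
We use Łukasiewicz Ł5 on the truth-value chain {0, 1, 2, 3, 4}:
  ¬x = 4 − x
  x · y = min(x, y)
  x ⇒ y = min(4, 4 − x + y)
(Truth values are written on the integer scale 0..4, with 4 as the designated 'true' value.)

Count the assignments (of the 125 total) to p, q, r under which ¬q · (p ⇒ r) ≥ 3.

38

value 4: 15 assignments (counts)
value 3: 23 assignments (counts)
value 2: 28 assignments
value 1: 30 assignments
value 0: 29 assignments
So 38 of the 125 assignments meet the threshold.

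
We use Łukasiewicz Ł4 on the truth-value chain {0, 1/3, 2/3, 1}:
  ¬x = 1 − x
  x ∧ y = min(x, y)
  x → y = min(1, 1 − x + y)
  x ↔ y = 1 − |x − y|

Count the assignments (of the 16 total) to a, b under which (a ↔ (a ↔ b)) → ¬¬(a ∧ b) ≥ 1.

7

a = 0, b = 0 ↦ 1  ≥
a = 0, b = 1/3 ↦ 2/3  <
a = 0, b = 2/3 ↦ 1/3  <
a = 0, b = 1 ↦ 0  <
a = 1/3, b = 0 ↦ 1/3  <
a = 1/3, b = 1/3 ↦ 1  ≥
a = 1/3, b = 2/3 ↦ 2/3  <
a = 1/3, b = 1 ↦ 1/3  <
a = 2/3, b = 0 ↦ 1/3  <
a = 2/3, b = 1/3 ↦ 1/3  <
a = 2/3, b = 2/3 ↦ 1  ≥
a = 2/3, b = 1 ↦ 2/3  <
a = 1, b = 0 ↦ 1  ≥
a = 1, b = 1/3 ↦ 1  ≥
a = 1, b = 2/3 ↦ 1  ≥
a = 1, b = 1 ↦ 1  ≥
So 7 of the 16 assignments meet the threshold.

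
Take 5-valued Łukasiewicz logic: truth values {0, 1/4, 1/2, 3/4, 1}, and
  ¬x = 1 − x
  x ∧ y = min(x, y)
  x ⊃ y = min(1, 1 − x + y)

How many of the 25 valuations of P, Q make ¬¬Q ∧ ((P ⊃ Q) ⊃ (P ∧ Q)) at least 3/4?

4

value 1: 1 assignment (counts)
value 3/4: 3 assignments (counts)
value 1/2: 5 assignments
value 1/4: 7 assignments
value 0: 9 assignments
So 4 of the 25 assignments meet the threshold.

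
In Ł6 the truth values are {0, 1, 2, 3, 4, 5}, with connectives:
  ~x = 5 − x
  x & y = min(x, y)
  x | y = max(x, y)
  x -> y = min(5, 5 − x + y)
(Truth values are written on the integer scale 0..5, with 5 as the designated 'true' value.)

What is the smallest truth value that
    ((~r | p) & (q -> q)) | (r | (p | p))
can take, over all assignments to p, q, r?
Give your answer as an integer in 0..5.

Take p = 0, q = 0, r = 2:
~r = ~2 = 3
~r | p = 3 | 0 = 3
q -> q = 0 -> 0 = 5
(~r | p) & (q -> q) = 3 & 5 = 3
p | p = 0 | 0 = 0
r | (p | p) = 2 | 0 = 2
((~r | p) & (q -> q)) | (r | (p | p)) = 3 | 2 = 3
No assignment yields a value below 3, so this is the minimum.

3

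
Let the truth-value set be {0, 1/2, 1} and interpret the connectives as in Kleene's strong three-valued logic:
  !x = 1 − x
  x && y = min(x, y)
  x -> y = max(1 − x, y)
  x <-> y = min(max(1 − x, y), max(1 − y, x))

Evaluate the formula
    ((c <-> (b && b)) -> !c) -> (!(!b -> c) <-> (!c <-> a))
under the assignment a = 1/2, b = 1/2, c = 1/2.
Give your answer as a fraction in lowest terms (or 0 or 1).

b && b = 1/2 && 1/2 = 1/2
c <-> (b && b) = 1/2 <-> 1/2 = 1/2
!c = !1/2 = 1/2
(c <-> (b && b)) -> !c = 1/2 -> 1/2 = 1/2
!b = !1/2 = 1/2
!b -> c = 1/2 -> 1/2 = 1/2
!(!b -> c) = !1/2 = 1/2
!c = !1/2 = 1/2
!c <-> a = 1/2 <-> 1/2 = 1/2
!(!b -> c) <-> (!c <-> a) = 1/2 <-> 1/2 = 1/2
((c <-> (b && b)) -> !c) -> (!(!b -> c) <-> (!c <-> a)) = 1/2 -> 1/2 = 1/2

1/2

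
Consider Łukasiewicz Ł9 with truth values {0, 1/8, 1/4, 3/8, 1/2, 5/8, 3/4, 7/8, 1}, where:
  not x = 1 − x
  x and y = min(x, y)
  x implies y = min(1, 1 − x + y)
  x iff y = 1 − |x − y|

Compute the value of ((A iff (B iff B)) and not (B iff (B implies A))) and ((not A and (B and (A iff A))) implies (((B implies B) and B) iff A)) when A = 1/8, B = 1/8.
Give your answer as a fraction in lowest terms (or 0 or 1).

1/8

B iff B = 1/8 iff 1/8 = 1
A iff (B iff B) = 1/8 iff 1 = 1/8
B implies A = 1/8 implies 1/8 = 1
B iff (B implies A) = 1/8 iff 1 = 1/8
not (B iff (B implies A)) = not 1/8 = 7/8
(A iff (B iff B)) and not (B iff (B implies A)) = 1/8 and 7/8 = 1/8
not A = not 1/8 = 7/8
A iff A = 1/8 iff 1/8 = 1
B and (A iff A) = 1/8 and 1 = 1/8
not A and (B and (A iff A)) = 7/8 and 1/8 = 1/8
B implies B = 1/8 implies 1/8 = 1
(B implies B) and B = 1 and 1/8 = 1/8
((B implies B) and B) iff A = 1/8 iff 1/8 = 1
(not A and (B and (A iff A))) implies (((B implies B) and B) iff A) = 1/8 implies 1 = 1
((A iff (B iff B)) and not (B iff (B implies A))) and ((not A and (B and (A iff A))) implies (((B implies B) and B) iff A)) = 1/8 and 1 = 1/8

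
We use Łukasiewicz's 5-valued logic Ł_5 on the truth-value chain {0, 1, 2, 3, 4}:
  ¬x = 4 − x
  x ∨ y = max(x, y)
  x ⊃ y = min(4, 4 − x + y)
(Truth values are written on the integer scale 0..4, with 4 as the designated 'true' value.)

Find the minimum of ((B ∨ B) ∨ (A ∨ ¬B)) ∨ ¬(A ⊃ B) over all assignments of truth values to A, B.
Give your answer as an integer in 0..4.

Take A = 0, B = 2:
B ∨ B = 2 ∨ 2 = 2
¬B = ¬2 = 2
A ∨ ¬B = 0 ∨ 2 = 2
(B ∨ B) ∨ (A ∨ ¬B) = 2 ∨ 2 = 2
A ⊃ B = 0 ⊃ 2 = 4
¬(A ⊃ B) = ¬4 = 0
((B ∨ B) ∨ (A ∨ ¬B)) ∨ ¬(A ⊃ B) = 2 ∨ 0 = 2
No assignment yields a value below 2, so this is the minimum.

2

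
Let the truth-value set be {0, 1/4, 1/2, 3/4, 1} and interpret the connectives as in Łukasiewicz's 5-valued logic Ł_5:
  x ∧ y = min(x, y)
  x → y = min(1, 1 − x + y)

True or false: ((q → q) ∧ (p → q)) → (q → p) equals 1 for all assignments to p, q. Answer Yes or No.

No

Counterexample: take p = 0, q = 1/4.
q → q = 1/4 → 1/4 = 1
p → q = 0 → 1/4 = 1
(q → q) ∧ (p → q) = 1 ∧ 1 = 1
q → p = 1/4 → 0 = 3/4
((q → q) ∧ (p → q)) → (q → p) = 1 → 3/4 = 3/4
This gives 3/4 ≠ 1.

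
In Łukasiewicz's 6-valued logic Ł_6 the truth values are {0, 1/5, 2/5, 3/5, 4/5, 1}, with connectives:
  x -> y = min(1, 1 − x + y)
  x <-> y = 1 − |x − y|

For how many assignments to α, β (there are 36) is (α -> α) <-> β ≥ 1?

6

value 1: 6 assignments (counts)
value 4/5: 6 assignments
value 3/5: 6 assignments
value 2/5: 6 assignments
value 1/5: 6 assignments
value 0: 6 assignments
So 6 of the 36 assignments meet the threshold.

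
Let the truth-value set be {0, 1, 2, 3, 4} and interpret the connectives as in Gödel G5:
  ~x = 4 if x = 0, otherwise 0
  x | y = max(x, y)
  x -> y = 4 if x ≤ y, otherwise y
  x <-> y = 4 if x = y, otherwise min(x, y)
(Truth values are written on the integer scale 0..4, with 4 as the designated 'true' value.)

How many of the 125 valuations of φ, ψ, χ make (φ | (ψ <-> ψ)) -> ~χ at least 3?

25

value 4: 25 assignments (counts)
value 0: 100 assignments
So 25 of the 125 assignments meet the threshold.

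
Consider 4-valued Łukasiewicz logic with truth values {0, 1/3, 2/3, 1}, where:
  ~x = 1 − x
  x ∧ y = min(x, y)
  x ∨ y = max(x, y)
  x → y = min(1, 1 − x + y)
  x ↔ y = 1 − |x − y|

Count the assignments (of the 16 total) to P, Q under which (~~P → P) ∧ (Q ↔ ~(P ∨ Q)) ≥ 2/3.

P = 0, Q = 0 ↦ 0  <
P = 0, Q = 1/3 ↦ 2/3  ≥
P = 0, Q = 2/3 ↦ 2/3  ≥
P = 0, Q = 1 ↦ 0  <
P = 1/3, Q = 0 ↦ 1/3  <
P = 1/3, Q = 1/3 ↦ 2/3  ≥
P = 1/3, Q = 2/3 ↦ 2/3  ≥
P = 1/3, Q = 1 ↦ 0  <
P = 2/3, Q = 0 ↦ 2/3  ≥
P = 2/3, Q = 1/3 ↦ 1  ≥
P = 2/3, Q = 2/3 ↦ 2/3  ≥
P = 2/3, Q = 1 ↦ 0  <
P = 1, Q = 0 ↦ 1  ≥
P = 1, Q = 1/3 ↦ 2/3  ≥
P = 1, Q = 2/3 ↦ 1/3  <
P = 1, Q = 1 ↦ 0  <
So 9 of the 16 assignments meet the threshold.

9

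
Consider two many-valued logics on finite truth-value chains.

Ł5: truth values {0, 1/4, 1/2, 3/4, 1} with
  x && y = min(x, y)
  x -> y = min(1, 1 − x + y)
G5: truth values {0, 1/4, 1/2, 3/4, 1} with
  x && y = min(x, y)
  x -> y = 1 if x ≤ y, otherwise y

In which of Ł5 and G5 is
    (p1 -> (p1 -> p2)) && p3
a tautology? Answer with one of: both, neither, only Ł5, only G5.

neither

In Ł5: at p1 = 0, p2 = 0, p3 = 0 the value is 0 — not a tautology.
In G5: at p1 = 0, p2 = 0, p3 = 0 the value is 0 — not a tautology.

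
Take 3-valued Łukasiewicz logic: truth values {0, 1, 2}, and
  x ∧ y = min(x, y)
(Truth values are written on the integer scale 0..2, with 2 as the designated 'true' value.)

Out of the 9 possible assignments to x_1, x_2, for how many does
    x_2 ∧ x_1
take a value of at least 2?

1

x_1 = 0, x_2 = 0 ↦ 0  <
x_1 = 0, x_2 = 1 ↦ 0  <
x_1 = 0, x_2 = 2 ↦ 0  <
x_1 = 1, x_2 = 0 ↦ 0  <
x_1 = 1, x_2 = 1 ↦ 1  <
x_1 = 1, x_2 = 2 ↦ 1  <
x_1 = 2, x_2 = 0 ↦ 0  <
x_1 = 2, x_2 = 1 ↦ 1  <
x_1 = 2, x_2 = 2 ↦ 2  ≥
So 1 of the 9 assignments meets the threshold.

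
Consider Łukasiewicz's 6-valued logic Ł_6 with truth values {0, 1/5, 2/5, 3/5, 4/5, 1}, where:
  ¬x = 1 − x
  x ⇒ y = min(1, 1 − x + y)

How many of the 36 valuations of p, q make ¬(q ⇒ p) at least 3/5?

value 1: 1 assignment (counts)
value 4/5: 2 assignments (counts)
value 3/5: 3 assignments (counts)
value 2/5: 4 assignments
value 1/5: 5 assignments
value 0: 21 assignments
So 6 of the 36 assignments meet the threshold.

6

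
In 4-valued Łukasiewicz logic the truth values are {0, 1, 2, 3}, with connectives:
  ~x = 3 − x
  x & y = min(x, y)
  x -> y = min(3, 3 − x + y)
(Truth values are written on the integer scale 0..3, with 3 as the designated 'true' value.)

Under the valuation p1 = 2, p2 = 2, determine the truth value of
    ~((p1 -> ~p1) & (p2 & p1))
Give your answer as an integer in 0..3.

~p1 = ~2 = 1
p1 -> ~p1 = 2 -> 1 = 2
p2 & p1 = 2 & 2 = 2
(p1 -> ~p1) & (p2 & p1) = 2 & 2 = 2
~((p1 -> ~p1) & (p2 & p1)) = ~2 = 1

1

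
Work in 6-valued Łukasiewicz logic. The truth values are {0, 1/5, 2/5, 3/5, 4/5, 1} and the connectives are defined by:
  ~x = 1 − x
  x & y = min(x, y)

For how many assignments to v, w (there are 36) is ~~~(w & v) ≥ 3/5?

value 1: 11 assignments (counts)
value 4/5: 9 assignments (counts)
value 3/5: 7 assignments (counts)
value 2/5: 5 assignments
value 1/5: 3 assignments
value 0: 1 assignment
So 27 of the 36 assignments meet the threshold.

27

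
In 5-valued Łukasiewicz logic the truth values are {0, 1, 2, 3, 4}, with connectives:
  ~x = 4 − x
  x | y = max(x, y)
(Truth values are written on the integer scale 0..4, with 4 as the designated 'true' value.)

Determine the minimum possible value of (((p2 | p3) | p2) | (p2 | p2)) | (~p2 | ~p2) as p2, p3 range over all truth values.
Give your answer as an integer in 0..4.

2

Take p2 = 2, p3 = 0:
p2 | p3 = 2 | 0 = 2
(p2 | p3) | p2 = 2 | 2 = 2
p2 | p2 = 2 | 2 = 2
((p2 | p3) | p2) | (p2 | p2) = 2 | 2 = 2
~p2 = ~2 = 2
~p2 = ~2 = 2
~p2 | ~p2 = 2 | 2 = 2
(((p2 | p3) | p2) | (p2 | p2)) | (~p2 | ~p2) = 2 | 2 = 2
No assignment yields a value below 2, so this is the minimum.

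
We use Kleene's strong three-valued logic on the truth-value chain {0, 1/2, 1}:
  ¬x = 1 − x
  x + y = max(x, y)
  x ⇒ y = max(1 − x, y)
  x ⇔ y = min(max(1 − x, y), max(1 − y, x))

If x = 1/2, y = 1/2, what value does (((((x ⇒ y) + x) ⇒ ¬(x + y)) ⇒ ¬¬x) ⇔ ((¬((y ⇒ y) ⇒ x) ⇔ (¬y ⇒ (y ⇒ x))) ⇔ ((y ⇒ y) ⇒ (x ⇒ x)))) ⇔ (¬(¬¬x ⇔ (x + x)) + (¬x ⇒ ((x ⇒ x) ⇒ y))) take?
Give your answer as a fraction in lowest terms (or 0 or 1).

1/2

x ⇒ y = 1/2 ⇒ 1/2 = 1/2
(x ⇒ y) + x = 1/2 + 1/2 = 1/2
x + y = 1/2 + 1/2 = 1/2
¬(x + y) = ¬1/2 = 1/2
((x ⇒ y) + x) ⇒ ¬(x + y) = 1/2 ⇒ 1/2 = 1/2
¬x = ¬1/2 = 1/2
¬¬x = ¬1/2 = 1/2
(((x ⇒ y) + x) ⇒ ¬(x + y)) ⇒ ¬¬x = 1/2 ⇒ 1/2 = 1/2
y ⇒ y = 1/2 ⇒ 1/2 = 1/2
(y ⇒ y) ⇒ x = 1/2 ⇒ 1/2 = 1/2
¬((y ⇒ y) ⇒ x) = ¬1/2 = 1/2
¬y = ¬1/2 = 1/2
y ⇒ x = 1/2 ⇒ 1/2 = 1/2
¬y ⇒ (y ⇒ x) = 1/2 ⇒ 1/2 = 1/2
¬((y ⇒ y) ⇒ x) ⇔ (¬y ⇒ (y ⇒ x)) = 1/2 ⇔ 1/2 = 1/2
y ⇒ y = 1/2 ⇒ 1/2 = 1/2
x ⇒ x = 1/2 ⇒ 1/2 = 1/2
(y ⇒ y) ⇒ (x ⇒ x) = 1/2 ⇒ 1/2 = 1/2
(¬((y ⇒ y) ⇒ x) ⇔ (¬y ⇒ (y ⇒ x))) ⇔ ((y ⇒ y) ⇒ (x ⇒ x)) = 1/2 ⇔ 1/2 = 1/2
((((x ⇒ y) + x) ⇒ ¬(x + y)) ⇒ ¬¬x) ⇔ ((¬((y ⇒ y) ⇒ x) ⇔ (¬y ⇒ (y ⇒ x))) ⇔ ((y ⇒ y) ⇒ (x ⇒ x))) = 1/2 ⇔ 1/2 = 1/2
¬x = ¬1/2 = 1/2
¬¬x = ¬1/2 = 1/2
x + x = 1/2 + 1/2 = 1/2
¬¬x ⇔ (x + x) = 1/2 ⇔ 1/2 = 1/2
¬(¬¬x ⇔ (x + x)) = ¬1/2 = 1/2
¬x = ¬1/2 = 1/2
x ⇒ x = 1/2 ⇒ 1/2 = 1/2
(x ⇒ x) ⇒ y = 1/2 ⇒ 1/2 = 1/2
¬x ⇒ ((x ⇒ x) ⇒ y) = 1/2 ⇒ 1/2 = 1/2
¬(¬¬x ⇔ (x + x)) + (¬x ⇒ ((x ⇒ x) ⇒ y)) = 1/2 + 1/2 = 1/2
(((((x ⇒ y) + x) ⇒ ¬(x + y)) ⇒ ¬¬x) ⇔ ((¬((y ⇒ y) ⇒ x) ⇔ (¬y ⇒ (y ⇒ x))) ⇔ ((y ⇒ y) ⇒ (x ⇒ x)))) ⇔ (¬(¬¬x ⇔ (x + x)) + (¬x ⇒ ((x ⇒ x) ⇒ y))) = 1/2 ⇔ 1/2 = 1/2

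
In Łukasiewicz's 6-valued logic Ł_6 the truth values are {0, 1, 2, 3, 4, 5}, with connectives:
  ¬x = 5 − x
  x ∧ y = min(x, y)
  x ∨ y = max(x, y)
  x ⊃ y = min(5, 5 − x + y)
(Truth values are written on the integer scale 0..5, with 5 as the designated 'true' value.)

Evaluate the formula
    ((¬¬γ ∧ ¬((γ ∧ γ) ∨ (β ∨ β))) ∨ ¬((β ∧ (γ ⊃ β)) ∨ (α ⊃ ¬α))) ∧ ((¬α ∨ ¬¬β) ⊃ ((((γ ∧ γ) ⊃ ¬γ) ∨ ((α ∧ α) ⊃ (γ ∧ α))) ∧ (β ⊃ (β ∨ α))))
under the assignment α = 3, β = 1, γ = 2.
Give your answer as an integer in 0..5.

2

¬γ = ¬2 = 3
¬¬γ = ¬3 = 2
γ ∧ γ = 2 ∧ 2 = 2
β ∨ β = 1 ∨ 1 = 1
(γ ∧ γ) ∨ (β ∨ β) = 2 ∨ 1 = 2
¬((γ ∧ γ) ∨ (β ∨ β)) = ¬2 = 3
¬¬γ ∧ ¬((γ ∧ γ) ∨ (β ∨ β)) = 2 ∧ 3 = 2
γ ⊃ β = 2 ⊃ 1 = 4
β ∧ (γ ⊃ β) = 1 ∧ 4 = 1
¬α = ¬3 = 2
α ⊃ ¬α = 3 ⊃ 2 = 4
(β ∧ (γ ⊃ β)) ∨ (α ⊃ ¬α) = 1 ∨ 4 = 4
¬((β ∧ (γ ⊃ β)) ∨ (α ⊃ ¬α)) = ¬4 = 1
(¬¬γ ∧ ¬((γ ∧ γ) ∨ (β ∨ β))) ∨ ¬((β ∧ (γ ⊃ β)) ∨ (α ⊃ ¬α)) = 2 ∨ 1 = 2
¬α = ¬3 = 2
¬β = ¬1 = 4
¬¬β = ¬4 = 1
¬α ∨ ¬¬β = 2 ∨ 1 = 2
γ ∧ γ = 2 ∧ 2 = 2
¬γ = ¬2 = 3
(γ ∧ γ) ⊃ ¬γ = 2 ⊃ 3 = 5
α ∧ α = 3 ∧ 3 = 3
γ ∧ α = 2 ∧ 3 = 2
(α ∧ α) ⊃ (γ ∧ α) = 3 ⊃ 2 = 4
((γ ∧ γ) ⊃ ¬γ) ∨ ((α ∧ α) ⊃ (γ ∧ α)) = 5 ∨ 4 = 5
β ∨ α = 1 ∨ 3 = 3
β ⊃ (β ∨ α) = 1 ⊃ 3 = 5
(((γ ∧ γ) ⊃ ¬γ) ∨ ((α ∧ α) ⊃ (γ ∧ α))) ∧ (β ⊃ (β ∨ α)) = 5 ∧ 5 = 5
(¬α ∨ ¬¬β) ⊃ ((((γ ∧ γ) ⊃ ¬γ) ∨ ((α ∧ α) ⊃ (γ ∧ α))) ∧ (β ⊃ (β ∨ α))) = 2 ⊃ 5 = 5
((¬¬γ ∧ ¬((γ ∧ γ) ∨ (β ∨ β))) ∨ ¬((β ∧ (γ ⊃ β)) ∨ (α ⊃ ¬α))) ∧ ((¬α ∨ ¬¬β) ⊃ ((((γ ∧ γ) ⊃ ¬γ) ∨ ((α ∧ α) ⊃ (γ ∧ α))) ∧ (β ⊃ (β ∨ α)))) = 2 ∧ 5 = 2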